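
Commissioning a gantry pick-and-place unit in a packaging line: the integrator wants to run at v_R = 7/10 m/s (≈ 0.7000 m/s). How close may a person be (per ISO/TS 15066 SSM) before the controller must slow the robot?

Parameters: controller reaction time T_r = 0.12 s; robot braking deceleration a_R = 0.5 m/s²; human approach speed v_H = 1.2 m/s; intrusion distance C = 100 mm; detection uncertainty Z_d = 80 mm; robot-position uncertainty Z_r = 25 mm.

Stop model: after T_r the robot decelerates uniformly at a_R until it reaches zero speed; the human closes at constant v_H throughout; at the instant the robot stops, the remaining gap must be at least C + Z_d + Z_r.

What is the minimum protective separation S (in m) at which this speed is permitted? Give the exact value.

S_min = 2603/1000 m = 2.6030 m

T_s = v_R/a_R = (7/10)/(1/2) = 1.4000 s
robot in T_r: 0.7000·0.1200 = 0.0840 m
braking distance = 0.7000²/(2·0.5000) = 0.4900 m
human over T_r+T_s: 1.2000·(0.1200+1.4000) = 1.8240 m
margins: 0.1000+0.0800+0.0250 = 0.2050 m
S_min ≈ 0.0840+0.4900+1.8240+0.2050  ⇒  S_min = 2603/1000 m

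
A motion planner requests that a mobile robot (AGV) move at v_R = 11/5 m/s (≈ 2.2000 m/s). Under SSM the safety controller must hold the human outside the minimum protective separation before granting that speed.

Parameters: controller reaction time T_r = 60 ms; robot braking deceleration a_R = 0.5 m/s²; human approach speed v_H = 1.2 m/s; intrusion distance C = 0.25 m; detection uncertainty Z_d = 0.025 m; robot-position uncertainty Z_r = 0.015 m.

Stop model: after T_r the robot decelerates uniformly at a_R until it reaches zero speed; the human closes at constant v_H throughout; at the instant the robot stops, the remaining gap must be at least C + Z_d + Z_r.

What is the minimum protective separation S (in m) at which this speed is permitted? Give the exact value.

S_min = 5307/500 m = 10.6140 m

T_s = v_R/a_R = (11/5)/(1/2) = 4.4000 s
robot covers v_R·T_r = 2.2000·0.0600 = 0.1320 m before braking
braking distance = 2.2000²/(2·0.5000) = 4.8400 m
human closes 1.2000·4.4600 = 5.3520 m
residual clearance needed = 0.2500+0.0250+0.0150 = 0.2900 m
S_min ≈ 0.1320+4.8400+5.3520+0.2900  ⇒  S_min = 5307/500 m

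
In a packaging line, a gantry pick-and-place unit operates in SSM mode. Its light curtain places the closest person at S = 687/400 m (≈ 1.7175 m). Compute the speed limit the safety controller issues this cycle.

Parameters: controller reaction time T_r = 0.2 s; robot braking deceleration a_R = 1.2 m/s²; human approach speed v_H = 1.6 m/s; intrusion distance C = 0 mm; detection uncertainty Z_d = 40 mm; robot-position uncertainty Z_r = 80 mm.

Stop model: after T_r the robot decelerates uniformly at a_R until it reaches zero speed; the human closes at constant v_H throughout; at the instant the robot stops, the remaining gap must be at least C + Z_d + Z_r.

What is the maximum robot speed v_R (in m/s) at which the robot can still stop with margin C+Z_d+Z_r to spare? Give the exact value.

quadratic (5/12)·v² + (23/15)·v + (-511/400) = 0
  disc = (23/15)² − 4·(5/12)·(-511/400) = 16129/3600 ; √disc = 127/60
  v_R = (−(23/15) + 127/60) / (2·(5/12)) = 7/10 m/s
check:
stop time T_s = (7/10)/(6/5) = 0.5833 s
reaction-phase robot travel = 0.7000·0.2000 = 0.1400 m
robot under decel: 0.7000²/(2·1.2000) = 0.2042 m
person approaches 1.6000·(0.2000+0.5833) = 1.2533 m
margins: 0.0000+0.0400+0.0800 = 0.1200 m
sum ≈ 0.1400+0.2042+1.2533+0.1200 ≈ 1.7175 m = S ✓

v_R_max = 7/10 m/s = 0.7000 m/s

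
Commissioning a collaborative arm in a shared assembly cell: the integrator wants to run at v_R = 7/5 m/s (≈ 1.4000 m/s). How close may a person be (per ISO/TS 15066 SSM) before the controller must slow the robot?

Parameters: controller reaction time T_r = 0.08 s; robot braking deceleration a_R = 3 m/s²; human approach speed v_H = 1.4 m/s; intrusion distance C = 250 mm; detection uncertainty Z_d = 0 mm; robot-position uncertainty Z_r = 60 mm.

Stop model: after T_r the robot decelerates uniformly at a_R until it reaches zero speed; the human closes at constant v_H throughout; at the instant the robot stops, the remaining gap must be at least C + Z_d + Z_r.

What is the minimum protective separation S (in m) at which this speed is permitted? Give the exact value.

S_min = 757/500 m = 1.5140 m

T_s = v_R/a_R = (7/5)/3 = 0.4667 s
robot in T_r: 1.4000·0.0800 = 0.1120 m
robot under decel: 1.4000²/(2·3.0000) = 0.3267 m
human closes 1.4000·0.5467 = 0.7653 m
C+Z_d+Z_r = 0.2500+0.0000+0.0600 = 0.3100 m
S_min ≈ 0.1120+0.3267+0.7653+0.3100  ⇒  S_min = 757/500 m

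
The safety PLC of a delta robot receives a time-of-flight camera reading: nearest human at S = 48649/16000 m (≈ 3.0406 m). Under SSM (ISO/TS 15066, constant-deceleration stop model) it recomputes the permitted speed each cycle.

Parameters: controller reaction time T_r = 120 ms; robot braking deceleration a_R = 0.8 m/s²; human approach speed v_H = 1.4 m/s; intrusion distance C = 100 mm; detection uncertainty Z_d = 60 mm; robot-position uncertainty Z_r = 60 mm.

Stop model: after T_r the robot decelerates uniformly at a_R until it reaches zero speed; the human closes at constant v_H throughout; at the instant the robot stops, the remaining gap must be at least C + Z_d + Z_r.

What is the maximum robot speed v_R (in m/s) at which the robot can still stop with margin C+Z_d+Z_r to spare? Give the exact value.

v_R_max = 21/20 m/s = 1.0500 m/s

quadratic (5/8)·v² + (187/100)·v + (-42441/16000) = 0
  disc = (187/100)² − 4·(5/8)·(-42441/16000) = 1620529/160000 ; √disc = 1273/400
  v_R = (−(187/100) + 1273/400) / (2·(5/8)) = 21/20 m/s
check:
T_s = v_R/a_R = (21/20)/(4/5) = 1.3125 s
robot in T_r: 1.0500·0.1200 = 0.1260 m
braking distance = 1.0500²/(2·0.8000) = 0.6891 m
human over T_r+T_s: 1.4000·(0.1200+1.3125) = 2.0055 m
residual clearance needed = 0.1000+0.0600+0.0600 = 0.2200 m
sum ≈ 0.1260+0.6891+2.0055+0.2200 ≈ 3.0406 m = S ✓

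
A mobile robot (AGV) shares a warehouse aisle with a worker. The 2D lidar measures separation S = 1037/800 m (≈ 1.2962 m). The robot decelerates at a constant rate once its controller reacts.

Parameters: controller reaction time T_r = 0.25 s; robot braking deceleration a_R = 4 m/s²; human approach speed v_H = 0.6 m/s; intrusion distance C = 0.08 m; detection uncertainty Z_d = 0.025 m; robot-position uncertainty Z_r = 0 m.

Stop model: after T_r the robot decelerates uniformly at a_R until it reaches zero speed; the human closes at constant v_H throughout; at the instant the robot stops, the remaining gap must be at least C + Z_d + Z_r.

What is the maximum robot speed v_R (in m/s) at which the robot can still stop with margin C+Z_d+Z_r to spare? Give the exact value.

quadratic (1/8)·v² + (2/5)·v + (-833/800) = 0
  disc = (2/5)² − 4·(1/8)·(-833/800) = 1089/1600 ; √disc = 33/40
  v_R = (−(2/5) + 33/40) / (2·(1/8)) = 17/10 m/s
check:
T_s = v_R/a_R = (17/10)/4 = 0.4250 s
robot in T_r: 1.7000·0.2500 = 0.4250 m
robot under decel: 1.7000²/(2·4.0000) = 0.3613 m
human over T_r+T_s: 0.6000·(0.2500+0.4250) = 0.4050 m
residual clearance needed = 0.0800+0.0250+0.0000 = 0.1050 m
sum ≈ 0.4250+0.3613+0.4050+0.1050 ≈ 1.2962 m = S ✓

v_R_max = 17/10 m/s = 1.7000 m/s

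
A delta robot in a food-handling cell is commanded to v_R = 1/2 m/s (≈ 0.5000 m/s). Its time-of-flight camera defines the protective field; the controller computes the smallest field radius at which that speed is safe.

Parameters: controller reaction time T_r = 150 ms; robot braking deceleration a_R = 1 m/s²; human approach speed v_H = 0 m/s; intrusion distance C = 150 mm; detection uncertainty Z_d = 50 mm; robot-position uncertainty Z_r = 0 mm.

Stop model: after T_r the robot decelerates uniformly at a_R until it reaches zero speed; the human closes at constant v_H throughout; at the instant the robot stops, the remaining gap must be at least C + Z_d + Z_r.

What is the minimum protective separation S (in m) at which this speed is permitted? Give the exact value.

S_min = 2/5 m = 0.4000 m

T_s = v_R/a_R = (1/2)/1 = 0.5000 s
reaction-phase robot travel = 0.5000·0.1500 = 0.0750 m
braking distance = 0.5000²/(2·1.0000) = 0.1250 m
person approaches 0.0000·(0.1500+0.5000) = 0.0000 m
residual clearance needed = 0.1500+0.0500+0.0000 = 0.2000 m
S_min ≈ 0.0750+0.1250+0.0000+0.2000  ⇒  S_min = 2/5 m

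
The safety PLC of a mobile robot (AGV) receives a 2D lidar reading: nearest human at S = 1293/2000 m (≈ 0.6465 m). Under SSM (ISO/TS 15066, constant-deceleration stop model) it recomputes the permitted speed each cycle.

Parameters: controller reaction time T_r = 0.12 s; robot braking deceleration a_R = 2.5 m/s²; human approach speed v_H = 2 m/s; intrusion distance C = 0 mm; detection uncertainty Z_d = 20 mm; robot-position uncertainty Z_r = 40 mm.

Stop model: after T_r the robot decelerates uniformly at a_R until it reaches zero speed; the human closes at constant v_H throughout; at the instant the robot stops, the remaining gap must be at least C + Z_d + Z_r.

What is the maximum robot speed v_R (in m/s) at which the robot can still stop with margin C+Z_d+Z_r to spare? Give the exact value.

at the boundary: (1/5)·v² + (23/25)·v + (-693/2000) = 0
  disc = (23/25)² − 4·(1/5)·(-693/2000) = 2809/2500 ; √disc = 53/50
  v_R = (−(23/25) + 53/50) / (2·(1/5)) = 7/20 m/s
check:
stop time T_s = (7/20)/(5/2) = 0.1400 s
robot covers v_R·T_r = 0.3500·0.1200 = 0.0420 m before braking
robot under decel: 0.3500²/(2·2.5000) = 0.0245 m
person approaches 2.0000·(0.1200+0.1400) = 0.5200 m
residual clearance needed = 0.0000+0.0200+0.0400 = 0.0600 m
sum ≈ 0.0420+0.0245+0.5200+0.0600 ≈ 0.6465 m = S ✓

v_R_max = 7/20 m/s = 0.3500 m/s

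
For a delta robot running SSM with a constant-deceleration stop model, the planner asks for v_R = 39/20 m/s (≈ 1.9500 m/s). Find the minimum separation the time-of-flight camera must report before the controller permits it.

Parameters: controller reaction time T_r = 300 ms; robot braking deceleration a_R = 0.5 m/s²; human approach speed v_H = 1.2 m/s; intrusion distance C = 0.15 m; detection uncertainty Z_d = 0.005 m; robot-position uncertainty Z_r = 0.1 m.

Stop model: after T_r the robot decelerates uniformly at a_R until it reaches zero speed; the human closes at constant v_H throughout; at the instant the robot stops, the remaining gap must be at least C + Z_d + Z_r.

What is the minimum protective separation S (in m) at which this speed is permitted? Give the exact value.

S_min = 3873/400 m = 9.6825 m

braking lasts T_s = (39/20)/(1/2) = 3.9000 s
reaction-phase robot travel = 1.9500·0.3000 = 0.5850 m
robot under decel: 1.9500²/(2·0.5000) = 3.8025 m
human over T_r+T_s: 1.2000·(0.3000+3.9000) = 5.0400 m
residual clearance needed = 0.1500+0.0050+0.1000 = 0.2550 m
S_min ≈ 0.5850+3.8025+5.0400+0.2550  ⇒  S_min = 3873/400 m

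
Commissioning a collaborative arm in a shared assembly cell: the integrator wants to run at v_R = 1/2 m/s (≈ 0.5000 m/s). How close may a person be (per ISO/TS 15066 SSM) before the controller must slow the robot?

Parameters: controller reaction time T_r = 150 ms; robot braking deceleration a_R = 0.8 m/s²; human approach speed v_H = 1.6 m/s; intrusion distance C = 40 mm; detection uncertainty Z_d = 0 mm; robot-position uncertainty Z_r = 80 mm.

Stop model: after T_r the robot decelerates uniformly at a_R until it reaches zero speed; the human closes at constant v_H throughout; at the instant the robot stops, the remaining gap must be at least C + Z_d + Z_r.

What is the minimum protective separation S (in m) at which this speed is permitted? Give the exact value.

S_min = 1273/800 m = 1.5913 m

stop time T_s = (1/2)/(4/5) = 0.6250 s
robot in T_r: 0.5000·0.1500 = 0.0750 m
robot covers 0.5000·0.6250 − ½·0.8000·0.6250² = 0.1562 m while stopping
human closes 1.6000·0.7750 = 1.2400 m
C+Z_d+Z_r = 0.0400+0.0000+0.0800 = 0.1200 m
S_min ≈ 0.0750+0.1562+1.2400+0.1200  ⇒  S_min = 1273/800 m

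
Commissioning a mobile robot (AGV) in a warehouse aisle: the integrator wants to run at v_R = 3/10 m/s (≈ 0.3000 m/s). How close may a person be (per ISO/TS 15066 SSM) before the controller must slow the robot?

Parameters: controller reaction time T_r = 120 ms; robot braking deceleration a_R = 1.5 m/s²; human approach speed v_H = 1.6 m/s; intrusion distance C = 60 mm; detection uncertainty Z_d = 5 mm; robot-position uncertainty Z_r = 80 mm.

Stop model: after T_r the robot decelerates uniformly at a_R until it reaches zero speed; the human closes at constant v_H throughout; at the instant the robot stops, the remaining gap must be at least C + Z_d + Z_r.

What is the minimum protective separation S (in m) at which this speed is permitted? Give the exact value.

braking lasts T_s = (3/10)/(3/2) = 0.2000 s
robot covers v_R·T_r = 0.3000·0.1200 = 0.0360 m before braking
braking distance = 0.3000²/(2·1.5000) = 0.0300 m
human over T_r+T_s: 1.6000·(0.1200+0.2000) = 0.5120 m
margins: 0.0600+0.0050+0.0800 = 0.1450 m
S_min ≈ 0.0360+0.0300+0.5120+0.1450  ⇒  S_min = 723/1000 m

S_min = 723/1000 m = 0.7230 m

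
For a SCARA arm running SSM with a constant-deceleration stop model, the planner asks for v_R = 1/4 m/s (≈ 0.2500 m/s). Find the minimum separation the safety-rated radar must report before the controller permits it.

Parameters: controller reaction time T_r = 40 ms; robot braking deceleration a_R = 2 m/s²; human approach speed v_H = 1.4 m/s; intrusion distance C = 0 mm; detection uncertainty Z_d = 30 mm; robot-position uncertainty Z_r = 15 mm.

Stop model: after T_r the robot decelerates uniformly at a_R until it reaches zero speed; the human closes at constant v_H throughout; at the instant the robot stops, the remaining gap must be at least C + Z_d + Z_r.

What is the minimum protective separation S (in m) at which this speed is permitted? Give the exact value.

braking lasts T_s = (1/4)/2 = 0.1250 s
robot in T_r: 0.2500·0.0400 = 0.0100 m
robot covers 0.2500·0.1250 − ½·2.0000·0.1250² = 0.0156 m while stopping
human over T_r+T_s: 1.4000·(0.0400+0.1250) = 0.2310 m
C+Z_d+Z_r = 0.0000+0.0300+0.0150 = 0.0450 m
S_min ≈ 0.0100+0.0156+0.2310+0.0450  ⇒  S_min = 2413/8000 m

S_min = 2413/8000 m = 0.3016 m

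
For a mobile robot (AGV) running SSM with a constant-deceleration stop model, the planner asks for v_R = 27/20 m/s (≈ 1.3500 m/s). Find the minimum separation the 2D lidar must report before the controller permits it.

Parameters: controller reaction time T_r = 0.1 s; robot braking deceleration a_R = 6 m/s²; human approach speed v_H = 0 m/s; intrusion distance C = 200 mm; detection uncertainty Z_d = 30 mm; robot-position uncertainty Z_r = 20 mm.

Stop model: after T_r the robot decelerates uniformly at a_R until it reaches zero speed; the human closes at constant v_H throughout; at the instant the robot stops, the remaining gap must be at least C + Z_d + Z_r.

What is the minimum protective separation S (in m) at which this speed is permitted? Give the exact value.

S_min = 859/1600 m = 0.5369 m

stop time T_s = (27/20)/6 = 0.2250 s
reaction-phase robot travel = 1.3500·0.1000 = 0.1350 m
robot under decel: 1.3500²/(2·6.0000) = 0.1519 m
human over T_r+T_s: 0.0000·(0.1000+0.2250) = 0.0000 m
C+Z_d+Z_r = 0.2000+0.0300+0.0200 = 0.2500 m
S_min ≈ 0.1350+0.1519+0.0000+0.2500  ⇒  S_min = 859/1600 m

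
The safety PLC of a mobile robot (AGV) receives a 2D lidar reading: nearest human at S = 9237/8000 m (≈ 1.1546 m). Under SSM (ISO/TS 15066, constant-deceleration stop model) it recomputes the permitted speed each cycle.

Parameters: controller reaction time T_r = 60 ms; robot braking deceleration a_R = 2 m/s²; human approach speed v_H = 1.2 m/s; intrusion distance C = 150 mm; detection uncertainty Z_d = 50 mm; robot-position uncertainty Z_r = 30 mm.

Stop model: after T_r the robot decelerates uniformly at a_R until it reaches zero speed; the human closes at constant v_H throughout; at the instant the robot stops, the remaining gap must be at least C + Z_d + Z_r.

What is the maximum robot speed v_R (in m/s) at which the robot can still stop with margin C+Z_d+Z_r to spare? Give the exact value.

v_R_max = 19/20 m/s = 0.9500 m/s

collect terms ⇒ (1/4)·v_R² + (33/50)·v_R + (-6821/8000) = 0
  disc = (33/50)² − 4·(1/4)·(-6821/8000) = 51529/40000 ; √disc = 227/200
  v_R = (−(33/50) + 227/200) / (2·(1/4)) = 19/20 m/s
check:
stop time T_s = (19/20)/2 = 0.4750 s
robot covers v_R·T_r = 0.9500·0.0600 = 0.0570 m before braking
robot covers 0.9500·0.4750 − ½·2.0000·0.4750² = 0.2256 m while stopping
human over T_r+T_s: 1.2000·(0.0600+0.4750) = 0.6420 m
C+Z_d+Z_r = 0.1500+0.0500+0.0300 = 0.2300 m
sum ≈ 0.0570+0.2256+0.6420+0.2300 ≈ 1.1546 m = S ✓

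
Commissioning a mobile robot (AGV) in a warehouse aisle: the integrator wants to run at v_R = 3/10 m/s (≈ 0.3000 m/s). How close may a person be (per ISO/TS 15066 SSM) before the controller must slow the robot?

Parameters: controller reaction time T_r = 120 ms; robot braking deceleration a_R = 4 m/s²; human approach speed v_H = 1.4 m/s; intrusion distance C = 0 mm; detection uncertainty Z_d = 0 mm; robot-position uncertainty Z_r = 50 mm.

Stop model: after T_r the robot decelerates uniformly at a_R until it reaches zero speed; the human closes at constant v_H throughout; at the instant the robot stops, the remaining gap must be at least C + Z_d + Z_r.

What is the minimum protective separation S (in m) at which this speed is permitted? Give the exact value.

T_s = v_R/a_R = (3/10)/4 = 0.0750 s
reaction-phase robot travel = 0.3000·0.1200 = 0.0360 m
robot covers 0.3000·0.0750 − ½·4.0000·0.0750² = 0.0112 m while stopping
human over T_r+T_s: 1.4000·(0.1200+0.0750) = 0.2730 m
margins: 0.0000+0.0000+0.0500 = 0.0500 m
S_min ≈ 0.0360+0.0112+0.2730+0.0500  ⇒  S_min = 1481/4000 m

S_min = 1481/4000 m = 0.3703 m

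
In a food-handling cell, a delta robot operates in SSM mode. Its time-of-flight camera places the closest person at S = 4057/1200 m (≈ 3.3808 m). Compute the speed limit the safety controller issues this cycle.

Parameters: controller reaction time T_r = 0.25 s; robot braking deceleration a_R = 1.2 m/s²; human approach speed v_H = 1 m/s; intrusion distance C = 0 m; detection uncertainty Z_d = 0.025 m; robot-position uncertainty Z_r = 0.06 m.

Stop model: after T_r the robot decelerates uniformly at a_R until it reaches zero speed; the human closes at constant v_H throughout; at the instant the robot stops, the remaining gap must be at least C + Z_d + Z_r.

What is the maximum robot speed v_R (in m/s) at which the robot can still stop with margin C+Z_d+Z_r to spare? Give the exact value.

v_R_max = 17/10 m/s = 1.7000 m/s

collect terms ⇒ (5/12)·v_R² + (13/12)·v_R + (-731/240) = 0
  disc = (13/12)² − 4·(5/12)·(-731/240) = 25/4 ; √disc = 5/2
  v_R = (−(13/12) + 5/2) / (2·(5/12)) = 17/10 m/s
check:
T_s = v_R/a_R = (17/10)/(6/5) = 1.4167 s
robot covers v_R·T_r = 1.7000·0.2500 = 0.4250 m before braking
robot under decel: 1.7000²/(2·1.2000) = 1.2042 m
human over T_r+T_s: 1.0000·(0.2500+1.4167) = 1.6667 m
C+Z_d+Z_r = 0.0000+0.0250+0.0600 = 0.0850 m
sum ≈ 0.4250+1.2042+1.6667+0.0850 ≈ 3.3808 m = S ✓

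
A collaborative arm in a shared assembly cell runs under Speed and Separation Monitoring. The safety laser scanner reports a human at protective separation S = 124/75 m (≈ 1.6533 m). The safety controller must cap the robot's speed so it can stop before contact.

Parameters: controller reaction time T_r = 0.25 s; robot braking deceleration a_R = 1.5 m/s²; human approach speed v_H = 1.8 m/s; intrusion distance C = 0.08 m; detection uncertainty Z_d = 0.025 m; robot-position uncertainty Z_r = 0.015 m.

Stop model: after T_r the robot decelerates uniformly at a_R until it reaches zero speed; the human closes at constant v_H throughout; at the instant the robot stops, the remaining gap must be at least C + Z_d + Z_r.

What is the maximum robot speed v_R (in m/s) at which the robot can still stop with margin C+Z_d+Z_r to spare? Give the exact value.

v_R_max = 13/20 m/s = 0.6500 m/s

quadratic (1/3)·v² + (29/20)·v + (-13/12) = 0
  disc = (29/20)² − 4·(1/3)·(-13/12) = 12769/3600 ; √disc = 113/60
  v_R = (−(29/20) + 113/60) / (2·(1/3)) = 13/20 m/s
check:
stop time T_s = (13/20)/(3/2) = 0.4333 s
robot covers v_R·T_r = 0.6500·0.2500 = 0.1625 m before braking
robot under decel: 0.6500²/(2·1.5000) = 0.1408 m
human closes 1.8000·0.6833 = 1.2300 m
C+Z_d+Z_r = 0.0800+0.0250+0.0150 = 0.1200 m
sum ≈ 0.1625+0.1408+1.2300+0.1200 ≈ 1.6533 m = S ✓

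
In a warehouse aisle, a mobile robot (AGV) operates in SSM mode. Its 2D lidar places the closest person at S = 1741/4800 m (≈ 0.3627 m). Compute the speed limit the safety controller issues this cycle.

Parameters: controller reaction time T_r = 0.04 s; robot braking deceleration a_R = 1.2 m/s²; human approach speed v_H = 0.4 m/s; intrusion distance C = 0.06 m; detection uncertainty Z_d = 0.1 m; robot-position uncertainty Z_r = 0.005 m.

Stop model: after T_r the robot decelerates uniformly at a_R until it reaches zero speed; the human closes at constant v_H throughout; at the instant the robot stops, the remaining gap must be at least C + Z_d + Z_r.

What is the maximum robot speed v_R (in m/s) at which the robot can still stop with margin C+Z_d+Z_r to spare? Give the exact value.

v_R_max = 7/20 m/s = 0.3500 m/s

at the boundary: (5/12)·v² + (28/75)·v + (-4361/24000) = 0
  disc = (28/75)² − 4·(5/12)·(-4361/24000) = 17689/40000 ; √disc = 133/200
  v_R = (−(28/75) + 133/200) / (2·(5/12)) = 7/20 m/s
check:
T_s = v_R/a_R = (7/20)/(6/5) = 0.2917 s
robot in T_r: 0.3500·0.0400 = 0.0140 m
robot under decel: 0.3500²/(2·1.2000) = 0.0510 m
person approaches 0.4000·(0.0400+0.2917) = 0.1327 m
margins: 0.0600+0.1000+0.0050 = 0.1650 m
sum ≈ 0.0140+0.0510+0.1327+0.1650 ≈ 0.3627 m = S ✓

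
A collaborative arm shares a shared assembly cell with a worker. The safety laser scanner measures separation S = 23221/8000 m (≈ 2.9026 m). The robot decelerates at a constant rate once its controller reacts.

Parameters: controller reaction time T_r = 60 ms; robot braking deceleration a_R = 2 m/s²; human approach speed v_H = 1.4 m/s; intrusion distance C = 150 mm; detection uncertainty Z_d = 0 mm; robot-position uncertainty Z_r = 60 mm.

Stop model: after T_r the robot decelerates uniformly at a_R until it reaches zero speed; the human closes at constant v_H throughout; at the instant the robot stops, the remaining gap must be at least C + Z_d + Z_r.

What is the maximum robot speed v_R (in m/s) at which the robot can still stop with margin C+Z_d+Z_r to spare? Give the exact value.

v_R_max = 41/20 m/s = 2.0500 m/s

quadratic (1/4)·v² + (19/25)·v + (-20869/8000) = 0
  disc = (19/25)² − 4·(1/4)·(-20869/8000) = 127449/40000 ; √disc = 357/200
  v_R = (−(19/25) + 357/200) / (2·(1/4)) = 41/20 m/s
check:
braking lasts T_s = (41/20)/2 = 1.0250 s
reaction-phase robot travel = 2.0500·0.0600 = 0.1230 m
robot under decel: 2.0500²/(2·2.0000) = 1.0506 m
human over T_r+T_s: 1.4000·(0.0600+1.0250) = 1.5190 m
margins: 0.1500+0.0000+0.0600 = 0.2100 m
sum ≈ 0.1230+1.0506+1.5190+0.2100 ≈ 2.9026 m = S ✓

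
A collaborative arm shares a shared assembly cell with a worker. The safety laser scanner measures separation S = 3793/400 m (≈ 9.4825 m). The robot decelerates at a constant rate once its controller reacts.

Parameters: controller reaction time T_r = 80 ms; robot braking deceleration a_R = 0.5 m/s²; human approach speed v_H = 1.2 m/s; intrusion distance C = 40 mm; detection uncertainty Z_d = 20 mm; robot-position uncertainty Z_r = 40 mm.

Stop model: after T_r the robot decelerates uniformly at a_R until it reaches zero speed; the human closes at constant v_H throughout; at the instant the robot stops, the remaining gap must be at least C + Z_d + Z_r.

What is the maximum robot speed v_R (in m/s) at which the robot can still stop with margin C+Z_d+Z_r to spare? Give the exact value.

quadratic (1)·v² + (62/25)·v + (-18573/2000) = 0
  disc = (62/25)² − 4·(1)·(-18573/2000) = 108241/2500 ; √disc = 329/50
  v_R = (−(62/25) + 329/50) / (2·(1)) = 41/20 m/s
check:
stop time T_s = (41/20)/(1/2) = 4.1000 s
robot covers v_R·T_r = 2.0500·0.0800 = 0.1640 m before braking
robot covers 2.0500·4.1000 − ½·0.5000·4.1000² = 4.2025 m while stopping
human over T_r+T_s: 1.2000·(0.0800+4.1000) = 5.0160 m
C+Z_d+Z_r = 0.0400+0.0200+0.0400 = 0.1000 m
sum ≈ 0.1640+4.2025+5.0160+0.1000 ≈ 9.4825 m = S ✓

v_R_max = 41/20 m/s = 2.0500 m/s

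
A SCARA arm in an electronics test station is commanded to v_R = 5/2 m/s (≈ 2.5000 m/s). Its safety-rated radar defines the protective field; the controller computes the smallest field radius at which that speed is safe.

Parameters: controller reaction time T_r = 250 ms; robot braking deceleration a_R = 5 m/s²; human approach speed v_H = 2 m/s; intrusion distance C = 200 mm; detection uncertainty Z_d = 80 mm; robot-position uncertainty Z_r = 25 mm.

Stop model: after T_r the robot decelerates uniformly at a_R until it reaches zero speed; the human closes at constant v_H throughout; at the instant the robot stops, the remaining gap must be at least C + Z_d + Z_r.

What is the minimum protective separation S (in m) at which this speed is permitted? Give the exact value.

S_min = 611/200 m = 3.0550 m

T_s = v_R/a_R = (5/2)/5 = 0.5000 s
robot covers v_R·T_r = 2.5000·0.2500 = 0.6250 m before braking
robot covers 2.5000·0.5000 − ½·5.0000·0.5000² = 0.6250 m while stopping
person approaches 2.0000·(0.2500+0.5000) = 1.5000 m
residual clearance needed = 0.2000+0.0800+0.0250 = 0.3050 m
S_min ≈ 0.6250+0.6250+1.5000+0.3050  ⇒  S_min = 611/200 m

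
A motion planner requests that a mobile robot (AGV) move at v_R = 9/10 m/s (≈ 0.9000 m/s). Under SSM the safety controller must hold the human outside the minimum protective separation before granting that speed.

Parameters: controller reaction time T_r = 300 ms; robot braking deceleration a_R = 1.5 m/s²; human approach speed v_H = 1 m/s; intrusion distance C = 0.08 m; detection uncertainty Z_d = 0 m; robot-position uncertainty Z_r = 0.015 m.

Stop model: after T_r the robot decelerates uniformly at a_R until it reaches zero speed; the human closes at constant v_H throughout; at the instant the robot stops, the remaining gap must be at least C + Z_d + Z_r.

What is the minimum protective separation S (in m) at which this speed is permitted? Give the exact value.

T_s = v_R/a_R = (9/10)/(3/2) = 0.6000 s
robot in T_r: 0.9000·0.3000 = 0.2700 m
braking distance = 0.9000²/(2·1.5000) = 0.2700 m
human closes 1.0000·0.9000 = 0.9000 m
residual clearance needed = 0.0800+0.0000+0.0150 = 0.0950 m
S_min ≈ 0.2700+0.2700+0.9000+0.0950  ⇒  S_min = 307/200 m

S_min = 307/200 m = 1.5350 m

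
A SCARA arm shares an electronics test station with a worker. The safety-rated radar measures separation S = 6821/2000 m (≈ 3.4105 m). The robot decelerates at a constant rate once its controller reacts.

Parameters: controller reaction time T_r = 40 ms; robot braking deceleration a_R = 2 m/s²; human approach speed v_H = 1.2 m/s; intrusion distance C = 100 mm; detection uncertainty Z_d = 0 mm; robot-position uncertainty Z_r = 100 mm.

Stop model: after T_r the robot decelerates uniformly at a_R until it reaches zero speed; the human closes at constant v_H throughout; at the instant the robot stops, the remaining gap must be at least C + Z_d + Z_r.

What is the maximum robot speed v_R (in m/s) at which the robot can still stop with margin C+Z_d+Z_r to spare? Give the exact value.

v_R_max = 5/2 m/s = 2.5000 m/s

collect terms ⇒ (1/4)·v_R² + (16/25)·v_R + (-253/80) = 0
  disc = (16/25)² − 4·(1/4)·(-253/80) = 35721/10000 ; √disc = 189/100
  v_R = (−(16/25) + 189/100) / (2·(1/4)) = 5/2 m/s
check:
T_s = v_R/a_R = (5/2)/2 = 1.2500 s
robot covers v_R·T_r = 2.5000·0.0400 = 0.1000 m before braking
robot covers 2.5000·1.2500 − ½·2.0000·1.2500² = 1.5625 m while stopping
human over T_r+T_s: 1.2000·(0.0400+1.2500) = 1.5480 m
margins: 0.1000+0.0000+0.1000 = 0.2000 m
sum ≈ 0.1000+1.5625+1.5480+0.2000 ≈ 3.4105 m = S ✓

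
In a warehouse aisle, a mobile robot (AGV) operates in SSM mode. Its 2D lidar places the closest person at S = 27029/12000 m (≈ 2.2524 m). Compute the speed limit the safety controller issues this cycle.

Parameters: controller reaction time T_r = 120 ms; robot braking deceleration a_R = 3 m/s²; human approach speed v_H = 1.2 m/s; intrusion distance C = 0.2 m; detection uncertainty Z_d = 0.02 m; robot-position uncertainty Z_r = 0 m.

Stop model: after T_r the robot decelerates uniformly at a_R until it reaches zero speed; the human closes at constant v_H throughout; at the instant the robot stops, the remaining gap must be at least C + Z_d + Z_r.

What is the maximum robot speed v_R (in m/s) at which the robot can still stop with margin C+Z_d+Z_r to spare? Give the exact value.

at the boundary: (1/6)·v² + (13/25)·v + (-22661/12000) = 0
  disc = (13/25)² − 4·(1/6)·(-22661/12000) = 137641/90000 ; √disc = 371/300
  v_R = (−(13/25) + 371/300) / (2·(1/6)) = 43/20 m/s
check:
braking lasts T_s = (43/20)/3 = 0.7167 s
robot covers v_R·T_r = 2.1500·0.1200 = 0.2580 m before braking
robot under decel: 2.1500²/(2·3.0000) = 0.7704 m
human closes 1.2000·0.8367 = 1.0040 m
margins: 0.2000+0.0200+0.0000 = 0.2200 m
sum ≈ 0.2580+0.7704+1.0040+0.2200 ≈ 2.2524 m = S ✓

v_R_max = 43/20 m/s = 2.1500 m/s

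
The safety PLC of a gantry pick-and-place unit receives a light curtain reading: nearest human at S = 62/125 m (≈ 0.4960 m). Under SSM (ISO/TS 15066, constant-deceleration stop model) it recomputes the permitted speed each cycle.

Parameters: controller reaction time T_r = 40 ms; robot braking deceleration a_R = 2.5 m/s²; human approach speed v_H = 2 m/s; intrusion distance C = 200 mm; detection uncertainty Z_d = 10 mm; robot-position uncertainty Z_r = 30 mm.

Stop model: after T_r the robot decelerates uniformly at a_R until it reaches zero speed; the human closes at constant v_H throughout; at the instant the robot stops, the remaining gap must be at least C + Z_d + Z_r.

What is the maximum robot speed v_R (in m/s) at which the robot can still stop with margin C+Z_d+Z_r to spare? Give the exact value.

at the boundary: (1/5)·v² + (21/25)·v + (-22/125) = 0
  disc = (21/25)² − 4·(1/5)·(-22/125) = 529/625 ; √disc = 23/25
  v_R = (−(21/25) + 23/25) / (2·(1/5)) = 1/5 m/s
check:
braking lasts T_s = (1/5)/(5/2) = 0.0800 s
robot in T_r: 0.2000·0.0400 = 0.0080 m
robot under decel: 0.2000²/(2·2.5000) = 0.0080 m
human over T_r+T_s: 2.0000·(0.0400+0.0800) = 0.2400 m
residual clearance needed = 0.2000+0.0100+0.0300 = 0.2400 m
sum ≈ 0.0080+0.0080+0.2400+0.2400 ≈ 0.4960 m = S ✓

v_R_max = 1/5 m/s = 0.2000 m/s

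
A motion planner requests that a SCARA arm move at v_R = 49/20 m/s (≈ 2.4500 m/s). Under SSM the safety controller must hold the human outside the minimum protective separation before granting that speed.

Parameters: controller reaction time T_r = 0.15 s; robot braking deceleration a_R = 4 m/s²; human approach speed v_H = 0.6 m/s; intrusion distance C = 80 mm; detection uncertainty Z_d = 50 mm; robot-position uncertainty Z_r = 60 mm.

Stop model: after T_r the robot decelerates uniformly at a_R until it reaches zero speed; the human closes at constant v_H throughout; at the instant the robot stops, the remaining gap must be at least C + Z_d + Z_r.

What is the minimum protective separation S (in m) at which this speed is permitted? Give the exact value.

S_min = 5649/3200 m = 1.7653 m

braking lasts T_s = (49/20)/4 = 0.6125 s
robot in T_r: 2.4500·0.1500 = 0.3675 m
robot covers 2.4500·0.6125 − ½·4.0000·0.6125² = 0.7503 m while stopping
human over T_r+T_s: 0.6000·(0.1500+0.6125) = 0.4575 m
margins: 0.0800+0.0500+0.0600 = 0.1900 m
S_min ≈ 0.3675+0.7503+0.4575+0.1900  ⇒  S_min = 5649/3200 m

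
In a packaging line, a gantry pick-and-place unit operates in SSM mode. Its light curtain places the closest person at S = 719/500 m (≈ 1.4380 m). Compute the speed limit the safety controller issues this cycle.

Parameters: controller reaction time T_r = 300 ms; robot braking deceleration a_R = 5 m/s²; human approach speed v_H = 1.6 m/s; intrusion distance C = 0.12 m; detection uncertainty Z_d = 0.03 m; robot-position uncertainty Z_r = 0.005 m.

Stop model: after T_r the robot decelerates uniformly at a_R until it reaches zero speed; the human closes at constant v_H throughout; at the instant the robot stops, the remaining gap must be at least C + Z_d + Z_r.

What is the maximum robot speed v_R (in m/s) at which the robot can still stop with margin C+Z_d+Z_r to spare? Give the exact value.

collect terms ⇒ (1/10)·v_R² + (31/50)·v_R + (-803/1000) = 0
  disc = (31/50)² − 4·(1/10)·(-803/1000) = 441/625 ; √disc = 21/25
  v_R = (−(31/50) + 21/25) / (2·(1/10)) = 11/10 m/s
check:
T_s = v_R/a_R = (11/10)/5 = 0.2200 s
robot in T_r: 1.1000·0.3000 = 0.3300 m
braking distance = 1.1000²/(2·5.0000) = 0.1210 m
human over T_r+T_s: 1.6000·(0.3000+0.2200) = 0.8320 m
margins: 0.1200+0.0300+0.0050 = 0.1550 m
sum ≈ 0.3300+0.1210+0.8320+0.1550 ≈ 1.4380 m = S ✓

v_R_max = 11/10 m/s = 1.1000 m/s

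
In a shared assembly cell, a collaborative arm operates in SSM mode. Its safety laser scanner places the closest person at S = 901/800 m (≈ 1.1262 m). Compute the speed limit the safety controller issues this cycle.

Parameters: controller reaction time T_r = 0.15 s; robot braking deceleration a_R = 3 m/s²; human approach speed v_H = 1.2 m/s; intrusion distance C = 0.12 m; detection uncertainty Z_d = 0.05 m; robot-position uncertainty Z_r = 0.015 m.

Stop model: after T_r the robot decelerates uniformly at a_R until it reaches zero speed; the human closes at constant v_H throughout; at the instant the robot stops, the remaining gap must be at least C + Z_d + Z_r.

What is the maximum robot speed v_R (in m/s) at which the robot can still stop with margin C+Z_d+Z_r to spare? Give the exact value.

v_R_max = 21/20 m/s = 1.0500 m/s

quadratic (1/6)·v² + (11/20)·v + (-609/800) = 0
  disc = (11/20)² − 4·(1/6)·(-609/800) = 81/100 ; √disc = 9/10
  v_R = (−(11/20) + 9/10) / (2·(1/6)) = 21/20 m/s
check:
stop time T_s = (21/20)/3 = 0.3500 s
robot in T_r: 1.0500·0.1500 = 0.1575 m
braking distance = 1.0500²/(2·3.0000) = 0.1837 m
person approaches 1.2000·(0.1500+0.3500) = 0.6000 m
residual clearance needed = 0.1200+0.0500+0.0150 = 0.1850 m
sum ≈ 0.1575+0.1837+0.6000+0.1850 ≈ 1.1262 m = S ✓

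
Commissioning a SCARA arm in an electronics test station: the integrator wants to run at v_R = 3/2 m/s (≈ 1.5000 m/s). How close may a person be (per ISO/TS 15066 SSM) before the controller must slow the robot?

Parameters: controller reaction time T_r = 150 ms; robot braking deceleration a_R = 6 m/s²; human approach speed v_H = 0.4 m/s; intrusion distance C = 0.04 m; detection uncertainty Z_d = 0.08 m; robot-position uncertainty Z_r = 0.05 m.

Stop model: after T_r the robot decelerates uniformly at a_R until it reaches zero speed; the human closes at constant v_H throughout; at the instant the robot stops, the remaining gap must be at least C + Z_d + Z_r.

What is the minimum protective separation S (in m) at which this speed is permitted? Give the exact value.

stop time T_s = (3/2)/6 = 0.2500 s
reaction-phase robot travel = 1.5000·0.1500 = 0.2250 m
braking distance = 1.5000²/(2·6.0000) = 0.1875 m
human over T_r+T_s: 0.4000·(0.1500+0.2500) = 0.1600 m
margins: 0.0400+0.0800+0.0500 = 0.1700 m
S_min ≈ 0.2250+0.1875+0.1600+0.1700  ⇒  S_min = 297/400 m

S_min = 297/400 m = 0.7425 m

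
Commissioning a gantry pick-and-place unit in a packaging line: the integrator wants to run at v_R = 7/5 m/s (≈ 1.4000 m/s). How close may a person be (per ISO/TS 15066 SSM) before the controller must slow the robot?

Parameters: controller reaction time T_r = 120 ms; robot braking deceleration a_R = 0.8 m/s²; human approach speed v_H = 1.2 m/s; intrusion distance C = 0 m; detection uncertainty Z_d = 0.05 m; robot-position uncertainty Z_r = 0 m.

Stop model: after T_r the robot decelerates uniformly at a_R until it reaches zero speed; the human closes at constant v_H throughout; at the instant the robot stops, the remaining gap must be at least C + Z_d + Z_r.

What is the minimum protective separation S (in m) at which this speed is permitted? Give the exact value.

S_min = 3687/1000 m = 3.6870 m

T_s = v_R/a_R = (7/5)/(4/5) = 1.7500 s
robot covers v_R·T_r = 1.4000·0.1200 = 0.1680 m before braking
braking distance = 1.4000²/(2·0.8000) = 1.2250 m
person approaches 1.2000·(0.1200+1.7500) = 2.2440 m
C+Z_d+Z_r = 0.0000+0.0500+0.0000 = 0.0500 m
S_min ≈ 0.1680+1.2250+2.2440+0.0500  ⇒  S_min = 3687/1000 m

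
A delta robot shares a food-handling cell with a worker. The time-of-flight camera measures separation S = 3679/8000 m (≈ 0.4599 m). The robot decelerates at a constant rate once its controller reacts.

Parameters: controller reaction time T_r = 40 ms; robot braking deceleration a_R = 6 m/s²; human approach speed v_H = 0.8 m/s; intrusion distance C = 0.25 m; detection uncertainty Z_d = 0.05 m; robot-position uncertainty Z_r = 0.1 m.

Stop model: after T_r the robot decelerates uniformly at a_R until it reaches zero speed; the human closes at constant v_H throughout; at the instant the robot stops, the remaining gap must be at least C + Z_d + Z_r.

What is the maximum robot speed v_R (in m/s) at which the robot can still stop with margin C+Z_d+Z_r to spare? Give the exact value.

quadratic (1/12)·v² + (13/75)·v + (-223/8000) = 0
  disc = (13/75)² − 4·(1/12)·(-223/8000) = 14161/360000 ; √disc = 119/600
  v_R = (−(13/75) + 119/600) / (2·(1/12)) = 3/20 m/s
check:
stop time T_s = (3/20)/6 = 0.0250 s
reaction-phase robot travel = 0.1500·0.0400 = 0.0060 m
braking distance = 0.1500²/(2·6.0000) = 0.0019 m
person approaches 0.8000·(0.0400+0.0250) = 0.0520 m
residual clearance needed = 0.2500+0.0500+0.1000 = 0.4000 m
sum ≈ 0.0060+0.0019+0.0520+0.4000 ≈ 0.4599 m = S ✓

v_R_max = 3/20 m/s = 0.1500 m/s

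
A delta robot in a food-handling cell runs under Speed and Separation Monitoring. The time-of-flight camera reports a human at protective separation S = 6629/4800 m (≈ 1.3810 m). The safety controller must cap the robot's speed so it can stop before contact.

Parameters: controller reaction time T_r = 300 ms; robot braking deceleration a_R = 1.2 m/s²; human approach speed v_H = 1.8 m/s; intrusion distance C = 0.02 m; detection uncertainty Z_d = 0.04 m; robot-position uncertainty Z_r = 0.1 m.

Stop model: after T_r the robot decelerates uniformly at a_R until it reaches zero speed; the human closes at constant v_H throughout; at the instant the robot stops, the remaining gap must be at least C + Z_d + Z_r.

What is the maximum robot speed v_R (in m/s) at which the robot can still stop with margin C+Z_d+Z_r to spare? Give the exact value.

quadratic (5/12)·v² + (9/5)·v + (-3269/4800) = 0
  disc = (9/5)² − 4·(5/12)·(-3269/4800) = 63001/14400 ; √disc = 251/120
  v_R = (−(9/5) + 251/120) / (2·(5/12)) = 7/20 m/s
check:
T_s = v_R/a_R = (7/20)/(6/5) = 0.2917 s
robot in T_r: 0.3500·0.3000 = 0.1050 m
robot under decel: 0.3500²/(2·1.2000) = 0.0510 m
human closes 1.8000·0.5917 = 1.0650 m
margins: 0.0200+0.0400+0.1000 = 0.1600 m
sum ≈ 0.1050+0.0510+1.0650+0.1600 ≈ 1.3810 m = S ✓

v_R_max = 7/20 m/s = 0.3500 m/s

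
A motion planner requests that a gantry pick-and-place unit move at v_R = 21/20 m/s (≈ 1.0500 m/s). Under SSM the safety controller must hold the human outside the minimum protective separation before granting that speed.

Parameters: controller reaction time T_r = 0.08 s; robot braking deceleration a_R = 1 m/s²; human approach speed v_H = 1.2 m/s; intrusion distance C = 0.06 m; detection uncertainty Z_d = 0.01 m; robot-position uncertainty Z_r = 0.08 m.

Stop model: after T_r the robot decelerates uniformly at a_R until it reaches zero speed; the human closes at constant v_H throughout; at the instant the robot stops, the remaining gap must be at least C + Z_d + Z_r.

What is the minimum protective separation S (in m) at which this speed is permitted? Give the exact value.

stop time T_s = (21/20)/1 = 1.0500 s
robot covers v_R·T_r = 1.0500·0.0800 = 0.0840 m before braking
braking distance = 1.0500²/(2·1.0000) = 0.5513 m
human over T_r+T_s: 1.2000·(0.0800+1.0500) = 1.3560 m
residual clearance needed = 0.0600+0.0100+0.0800 = 0.1500 m
S_min ≈ 0.0840+0.5513+1.3560+0.1500  ⇒  S_min = 1713/800 m

S_min = 1713/800 m = 2.1412 m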